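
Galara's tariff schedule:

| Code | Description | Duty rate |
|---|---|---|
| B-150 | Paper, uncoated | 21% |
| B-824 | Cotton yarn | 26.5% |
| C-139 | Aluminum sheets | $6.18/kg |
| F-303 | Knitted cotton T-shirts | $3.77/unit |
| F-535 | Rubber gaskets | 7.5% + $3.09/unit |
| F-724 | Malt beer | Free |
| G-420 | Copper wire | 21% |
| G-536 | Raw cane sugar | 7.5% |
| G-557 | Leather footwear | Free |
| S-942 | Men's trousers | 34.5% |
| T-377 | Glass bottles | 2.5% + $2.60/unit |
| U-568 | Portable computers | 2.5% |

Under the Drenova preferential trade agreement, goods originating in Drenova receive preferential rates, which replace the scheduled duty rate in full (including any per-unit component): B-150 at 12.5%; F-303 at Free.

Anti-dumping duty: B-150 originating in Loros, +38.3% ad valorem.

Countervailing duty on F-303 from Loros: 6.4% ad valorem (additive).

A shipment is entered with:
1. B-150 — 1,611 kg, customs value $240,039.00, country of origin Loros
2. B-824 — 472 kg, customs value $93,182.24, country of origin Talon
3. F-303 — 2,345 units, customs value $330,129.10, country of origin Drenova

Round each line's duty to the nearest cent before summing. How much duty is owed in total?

$167,036.42

Line 1 (B-150, Loros, 1,611 kg, $240,039.00):
Base rate for B-150 is 21%.
B-150 has an FTA preferential rate, but origin Loros is not Drenova; base rate stands.
Additional duty on B-150 from Loros: +38.3%. Applied ad valorem rate: 21% + 38.3% = 59.3%.
Duty = $240,039.00 × 59.3% = $142,343.13.
Line 2 (B-824, Talon, 472 kg, $93,182.24):
Base rate for B-824 is 26.5%.
Duty = $93,182.24 × 26.5% = $24,693.29.
Line 3 (F-303, Drenova, 2,345 units, $330,129.10):
Base rate for F-303 is $3.77/unit.
Origin Drenova qualifies under the Galara–Drenova agreement and F-303 is covered: preferential rate Free applies instead.
The additional-duty order on F-303 targets Loros, not Drenova; it does not apply.
Duty = $330,129.10 × 0% = $0.00.
Total = $142,343.13 + $24,693.29 + $0.00 = $167,036.42.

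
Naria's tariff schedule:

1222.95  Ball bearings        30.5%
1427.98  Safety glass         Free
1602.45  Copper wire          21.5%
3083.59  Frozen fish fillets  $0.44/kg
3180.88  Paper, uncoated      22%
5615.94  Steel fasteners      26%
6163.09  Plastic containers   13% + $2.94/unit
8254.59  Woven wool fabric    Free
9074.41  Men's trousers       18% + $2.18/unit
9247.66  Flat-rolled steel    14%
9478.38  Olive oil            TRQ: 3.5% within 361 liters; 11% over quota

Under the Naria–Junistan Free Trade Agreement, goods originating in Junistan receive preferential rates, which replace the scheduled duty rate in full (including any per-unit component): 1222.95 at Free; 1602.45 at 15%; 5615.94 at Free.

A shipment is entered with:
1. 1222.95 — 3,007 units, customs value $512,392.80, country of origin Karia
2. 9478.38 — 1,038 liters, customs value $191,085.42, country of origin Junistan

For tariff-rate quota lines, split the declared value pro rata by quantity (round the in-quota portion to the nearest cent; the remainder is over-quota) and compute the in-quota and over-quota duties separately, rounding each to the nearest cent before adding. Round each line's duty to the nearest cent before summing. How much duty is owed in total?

$172,314.96

Line 1 (1222.95, Karia, 3,007 units, $512,392.80):
Base rate for 1222.95 is 30.5%.
1222.95 has an FTA preferential rate, but origin Karia is not Junistan; base rate stands.
Duty = $512,392.80 × 30.5% = $156,279.80.
Line 2 (9478.38, Junistan, 1,038 liters, $191,085.42):
Code 9478.38 is under a tariff-rate quota (threshold 361 liters). In-quota: 361 liters at 3.5%; over-quota: 677 liters at 11%.
Pro-rata value split: in-quota = $191,085.42 × 361/1,038 = $66,456.49; over-quota = $191,085.42 − $66,456.49 = $124,628.93.
In-quota duty = $66,456.49 × 3.5% = $2,325.98. Over-quota duty = $124,628.93 × 11% = $13,709.18.
Line duty = $2,325.98 + $13,709.18 = $16,035.16.
Total = $156,279.80 + $16,035.16 = $172,314.96.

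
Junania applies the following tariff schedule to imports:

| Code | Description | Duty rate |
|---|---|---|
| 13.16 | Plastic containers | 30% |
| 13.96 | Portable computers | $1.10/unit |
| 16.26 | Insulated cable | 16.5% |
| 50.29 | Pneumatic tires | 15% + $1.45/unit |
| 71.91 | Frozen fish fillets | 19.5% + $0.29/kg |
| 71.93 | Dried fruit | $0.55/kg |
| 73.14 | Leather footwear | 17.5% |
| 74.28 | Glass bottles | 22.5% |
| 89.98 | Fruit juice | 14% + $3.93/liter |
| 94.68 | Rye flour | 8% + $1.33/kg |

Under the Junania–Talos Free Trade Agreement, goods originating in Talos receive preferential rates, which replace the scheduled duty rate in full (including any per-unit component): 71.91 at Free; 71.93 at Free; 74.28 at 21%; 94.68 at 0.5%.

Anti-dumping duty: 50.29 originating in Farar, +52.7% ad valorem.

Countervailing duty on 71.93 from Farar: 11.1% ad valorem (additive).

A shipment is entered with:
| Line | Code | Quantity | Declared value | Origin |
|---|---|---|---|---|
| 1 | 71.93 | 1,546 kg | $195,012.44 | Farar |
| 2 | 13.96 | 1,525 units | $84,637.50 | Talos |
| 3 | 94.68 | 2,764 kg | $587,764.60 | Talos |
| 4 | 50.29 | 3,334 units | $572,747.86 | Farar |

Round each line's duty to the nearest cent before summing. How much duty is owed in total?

$419,697.60

Line 1 (71.93, Farar, 1,546 kg, $195,012.44):
Base rate for 71.93 is $0.55/kg.
71.93 has an FTA preferential rate, but origin Farar is not Talos; base rate stands.
Additional duty on 71.93 from Farar: +11.1% ad valorem. Applied ad valorem rate = 11.1%.
Duty = $195,012.44 × 11.1% + 1,546 × $0.55 = $22,496.68.
Line 2 (13.96, Talos, 1,525 units, $84,637.50):
Base rate for 13.96 is $1.10/unit.
Origin Talos is the FTA partner but 13.96 is not on the preference list; base rate stands.
Duty = 1,525 × $1.10 = $1,677.50.
Line 3 (94.68, Talos, 2,764 kg, $587,764.60):
Base rate for 94.68 is 8% + $1.33/kg.
Origin Talos qualifies under the Junania–Talos agreement and 94.68 is covered: preferential rate 0.5% applies instead.
Duty = $587,764.60 × 0.5% = $2,938.82.
Line 4 (50.29, Farar, 3,334 units, $572,747.86):
Base rate for 50.29 is 15% + $1.45/unit.
Additional duty on 50.29 from Farar: +52.7%. Applied ad valorem rate: 15% + 52.7% = 67.7%.
Duty = $572,747.86 × 67.7% + 3,334 × $1.45 = $392,584.60.
Total = $22,496.68 + $1,677.50 + $2,938.82 + $392,584.60 = $419,697.60.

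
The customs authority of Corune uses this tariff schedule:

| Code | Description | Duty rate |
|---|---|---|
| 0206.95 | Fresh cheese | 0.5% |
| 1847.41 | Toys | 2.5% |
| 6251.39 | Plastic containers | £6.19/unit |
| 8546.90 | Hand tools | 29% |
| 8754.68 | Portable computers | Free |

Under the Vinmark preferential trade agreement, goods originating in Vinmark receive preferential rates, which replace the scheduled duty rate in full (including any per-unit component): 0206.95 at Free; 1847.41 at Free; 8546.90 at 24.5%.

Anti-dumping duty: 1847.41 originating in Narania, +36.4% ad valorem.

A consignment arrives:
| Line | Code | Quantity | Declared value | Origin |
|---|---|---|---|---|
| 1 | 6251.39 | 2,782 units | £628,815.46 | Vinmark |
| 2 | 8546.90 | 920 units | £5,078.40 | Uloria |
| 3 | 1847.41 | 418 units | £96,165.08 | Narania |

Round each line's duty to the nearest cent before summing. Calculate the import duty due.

Line 1 (6251.39, Vinmark, 2,782 units, £628,815.46):
Base rate for 6251.39 is £6.19/unit.
Origin Vinmark is the FTA partner but 6251.39 is not on the preference list; base rate stands.
Duty = 2,782 × £6.19 = £17,220.58.
Line 2 (8546.90, Uloria, 920 units, £5,078.40):
Base rate for 8546.90 is 29%.
8546.90 has an FTA preferential rate, but origin Uloria is not Vinmark; base rate stands.
Duty = £5,078.40 × 29% = £1,472.74.
Line 3 (1847.41, Narania, 418 units, £96,165.08):
Base rate for 1847.41 is 2.5%.
1847.41 has an FTA preferential rate, but origin Narania is not Vinmark; base rate stands.
Additional duty on 1847.41 from Narania: +36.4%. Applied ad valorem rate: 2.5% + 36.4% = 38.9%.
Duty = £96,165.08 × 38.9% = £37,408.22.
Total = £17,220.58 + £1,472.74 + £37,408.22 = £56,101.54.

£56,101.54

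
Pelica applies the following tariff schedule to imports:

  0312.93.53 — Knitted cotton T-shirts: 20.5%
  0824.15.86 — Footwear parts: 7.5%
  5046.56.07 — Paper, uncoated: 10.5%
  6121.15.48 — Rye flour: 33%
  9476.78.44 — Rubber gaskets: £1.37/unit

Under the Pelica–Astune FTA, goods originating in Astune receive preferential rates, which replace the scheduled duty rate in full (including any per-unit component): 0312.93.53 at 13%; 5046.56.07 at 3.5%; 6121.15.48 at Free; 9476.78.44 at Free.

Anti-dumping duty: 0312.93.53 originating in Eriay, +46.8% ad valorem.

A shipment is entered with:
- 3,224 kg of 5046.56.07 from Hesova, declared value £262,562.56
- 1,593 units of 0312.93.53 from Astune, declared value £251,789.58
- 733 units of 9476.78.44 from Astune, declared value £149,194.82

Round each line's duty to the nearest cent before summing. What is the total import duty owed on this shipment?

Line 1 (5046.56.07, Hesova, 3,224 kg, £262,562.56):
Base rate for 5046.56.07 is 10.5%.
5046.56.07 has an FTA preferential rate, but origin Hesova is not Astune; base rate stands.
Duty = £262,562.56 × 10.5% = £27,569.07.
Line 2 (0312.93.53, Astune, 1,593 units, £251,789.58):
Base rate for 0312.93.53 is 20.5%.
Origin Astune qualifies under the Pelica–Astune agreement and 0312.93.53 is covered: preferential rate 13% applies instead.
The additional-duty order on 0312.93.53 targets Eriay, not Astune; it does not apply.
Duty = £251,789.58 × 13% = £32,732.65.
Line 3 (9476.78.44, Astune, 733 units, £149,194.82):
Base rate for 9476.78.44 is £1.37/unit.
Origin Astune qualifies under the Pelica–Astune agreement and 9476.78.44 is covered: preferential rate Free applies instead.
Duty = £149,194.82 × 0% = £0.00.
Total = £27,569.07 + £32,732.65 + £0.00 = £60,301.72.

£60,301.72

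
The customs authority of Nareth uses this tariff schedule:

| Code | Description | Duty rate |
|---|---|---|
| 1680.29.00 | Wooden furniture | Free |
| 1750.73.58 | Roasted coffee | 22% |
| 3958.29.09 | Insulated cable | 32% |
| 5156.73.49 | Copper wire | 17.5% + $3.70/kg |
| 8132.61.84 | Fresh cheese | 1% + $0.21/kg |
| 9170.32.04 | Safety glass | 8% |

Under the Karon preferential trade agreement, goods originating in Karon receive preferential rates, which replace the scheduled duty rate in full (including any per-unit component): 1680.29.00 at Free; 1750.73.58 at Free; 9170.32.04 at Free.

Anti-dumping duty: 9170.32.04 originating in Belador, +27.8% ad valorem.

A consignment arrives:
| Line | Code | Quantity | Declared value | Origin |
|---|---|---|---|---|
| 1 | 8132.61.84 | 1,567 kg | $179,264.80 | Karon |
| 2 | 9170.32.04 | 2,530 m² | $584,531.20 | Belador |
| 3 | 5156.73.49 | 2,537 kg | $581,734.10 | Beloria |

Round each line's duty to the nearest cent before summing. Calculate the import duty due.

Line 1 (8132.61.84, Karon, 1,567 kg, $179,264.80):
Base rate for 8132.61.84 is 1% + $0.21/kg.
Origin Karon is the FTA partner but 8132.61.84 is not on the preference list; base rate stands.
Duty = $179,264.80 × 1% + 1,567 × $0.21 = $2,121.72.
Line 2 (9170.32.04, Belador, 2,530 m², $584,531.20):
Base rate for 9170.32.04 is 8%.
9170.32.04 has an FTA preferential rate, but origin Belador is not Karon; base rate stands.
Additional duty on 9170.32.04 from Belador: +27.8%. Applied ad valorem rate: 8% + 27.8% = 35.8%.
Duty = $584,531.20 × 35.8% = $209,262.17.
Line 3 (5156.73.49, Beloria, 2,537 kg, $581,734.10):
Base rate for 5156.73.49 is 17.5% + $3.70/kg.
Duty = $581,734.10 × 17.5% + 2,537 × $3.70 = $111,190.37.
Total = $2,121.72 + $209,262.17 + $111,190.37 = $322,574.26.

$322,574.26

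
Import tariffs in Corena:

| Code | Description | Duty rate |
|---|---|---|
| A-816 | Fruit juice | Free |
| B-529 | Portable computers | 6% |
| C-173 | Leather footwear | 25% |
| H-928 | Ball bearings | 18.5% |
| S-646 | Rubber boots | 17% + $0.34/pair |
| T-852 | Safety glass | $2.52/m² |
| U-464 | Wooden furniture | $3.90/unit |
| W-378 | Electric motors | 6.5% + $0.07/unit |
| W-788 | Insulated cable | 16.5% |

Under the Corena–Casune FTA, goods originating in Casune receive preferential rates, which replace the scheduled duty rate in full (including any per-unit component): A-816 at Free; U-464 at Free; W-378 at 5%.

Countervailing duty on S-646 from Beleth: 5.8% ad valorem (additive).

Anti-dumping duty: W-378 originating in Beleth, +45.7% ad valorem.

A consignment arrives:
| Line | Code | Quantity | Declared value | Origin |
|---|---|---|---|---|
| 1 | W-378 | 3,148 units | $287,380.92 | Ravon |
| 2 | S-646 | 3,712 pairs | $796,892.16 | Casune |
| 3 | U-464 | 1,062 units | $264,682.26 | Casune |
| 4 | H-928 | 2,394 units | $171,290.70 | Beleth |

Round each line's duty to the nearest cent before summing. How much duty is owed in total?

$187,322.65

Line 1 (W-378, Ravon, 3,148 units, $287,380.92):
Base rate for W-378 is 6.5% + $0.07/unit.
W-378 has an FTA preferential rate, but origin Ravon is not Casune; base rate stands.
The additional-duty order on W-378 targets Beleth, not Ravon; it does not apply.
Duty = $287,380.92 × 6.5% + 3,148 × $0.07 = $18,900.12.
Line 2 (S-646, Casune, 3,712 pairs, $796,892.16):
Base rate for S-646 is 17% + $0.34/pair.
Origin Casune is the FTA partner but S-646 is not on the preference list; base rate stands.
The additional-duty order on S-646 targets Beleth, not Casune; it does not apply.
Duty = $796,892.16 × 17% + 3,712 × $0.34 = $136,733.75.
Line 3 (U-464, Casune, 1,062 units, $264,682.26):
Base rate for U-464 is $3.90/unit.
Origin Casune qualifies under the Corena–Casune agreement and U-464 is covered: preferential rate Free applies instead.
Duty = $264,682.26 × 0% = $0.00.
Line 4 (H-928, Beleth, 2,394 units, $171,290.70):
Base rate for H-928 is 18.5%.
Duty = $171,290.70 × 18.5% = $31,688.78.
Total = $18,900.12 + $136,733.75 + $0.00 + $31,688.78 = $187,322.65.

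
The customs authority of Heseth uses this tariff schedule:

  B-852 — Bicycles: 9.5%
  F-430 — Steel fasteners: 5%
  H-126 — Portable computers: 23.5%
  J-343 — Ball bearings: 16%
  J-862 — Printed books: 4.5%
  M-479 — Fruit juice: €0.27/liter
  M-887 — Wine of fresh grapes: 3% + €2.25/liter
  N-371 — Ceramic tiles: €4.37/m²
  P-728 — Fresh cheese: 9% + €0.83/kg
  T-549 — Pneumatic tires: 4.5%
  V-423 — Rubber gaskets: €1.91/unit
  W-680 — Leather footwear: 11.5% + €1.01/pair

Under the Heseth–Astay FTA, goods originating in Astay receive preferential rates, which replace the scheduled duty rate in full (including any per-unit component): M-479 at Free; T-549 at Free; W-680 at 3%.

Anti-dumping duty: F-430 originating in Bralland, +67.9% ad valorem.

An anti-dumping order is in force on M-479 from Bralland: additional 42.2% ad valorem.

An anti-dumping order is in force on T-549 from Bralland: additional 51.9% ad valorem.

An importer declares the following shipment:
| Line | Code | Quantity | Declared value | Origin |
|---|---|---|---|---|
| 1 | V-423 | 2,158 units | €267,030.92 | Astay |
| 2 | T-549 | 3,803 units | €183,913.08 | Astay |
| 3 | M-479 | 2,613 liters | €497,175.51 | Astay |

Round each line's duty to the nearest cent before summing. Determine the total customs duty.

€4,121.78

Line 1 (V-423, Astay, 2,158 units, €267,030.92):
Base rate for V-423 is €1.91/unit.
Origin Astay is the FTA partner but V-423 is not on the preference list; base rate stands.
Duty = 2,158 × €1.91 = €4,121.78.
Line 2 (T-549, Astay, 3,803 units, €183,913.08):
Base rate for T-549 is 4.5%.
Origin Astay qualifies under the Heseth–Astay agreement and T-549 is covered: preferential rate Free applies instead.
The additional-duty order on T-549 targets Bralland, not Astay; it does not apply.
Duty = €183,913.08 × 0% = €0.00.
Line 3 (M-479, Astay, 2,613 liters, €497,175.51):
Base rate for M-479 is €0.27/liter.
Origin Astay qualifies under the Heseth–Astay agreement and M-479 is covered: preferential rate Free applies instead.
The additional-duty order on M-479 targets Bralland, not Astay; it does not apply.
Duty = €497,175.51 × 0% = €0.00.
Total = €4,121.78 + €0.00 + €0.00 = €4,121.78.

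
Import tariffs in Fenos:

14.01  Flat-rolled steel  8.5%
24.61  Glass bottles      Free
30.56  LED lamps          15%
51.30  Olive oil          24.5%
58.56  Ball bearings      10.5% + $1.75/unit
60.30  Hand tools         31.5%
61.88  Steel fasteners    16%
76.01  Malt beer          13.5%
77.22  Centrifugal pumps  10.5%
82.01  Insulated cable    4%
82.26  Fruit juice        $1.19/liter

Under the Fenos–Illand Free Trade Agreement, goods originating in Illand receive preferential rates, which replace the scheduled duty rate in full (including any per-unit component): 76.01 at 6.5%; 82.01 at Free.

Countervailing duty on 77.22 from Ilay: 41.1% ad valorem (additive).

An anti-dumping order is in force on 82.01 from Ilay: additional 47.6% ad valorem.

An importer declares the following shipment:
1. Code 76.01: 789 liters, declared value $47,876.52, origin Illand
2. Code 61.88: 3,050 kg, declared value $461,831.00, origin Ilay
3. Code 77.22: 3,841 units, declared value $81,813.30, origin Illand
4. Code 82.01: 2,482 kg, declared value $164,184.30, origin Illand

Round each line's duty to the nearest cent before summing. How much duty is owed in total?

$85,595.33

Line 1 (76.01, Illand, 789 liters, $47,876.52):
Base rate for 76.01 is 13.5%.
Origin Illand qualifies under the Fenos–Illand agreement and 76.01 is covered: preferential rate 6.5% applies instead.
Duty = $47,876.52 × 6.5% = $3,111.97.
Line 2 (61.88, Ilay, 3,050 kg, $461,831.00):
Base rate for 61.88 is 16%.
Duty = $461,831.00 × 16% = $73,892.96.
Line 3 (77.22, Illand, 3,841 units, $81,813.30):
Base rate for 77.22 is 10.5%.
Origin Illand is the FTA partner but 77.22 is not on the preference list; base rate stands.
The additional-duty order on 77.22 targets Ilay, not Illand; it does not apply.
Duty = $81,813.30 × 10.5% = $8,590.40.
Line 4 (82.01, Illand, 2,482 kg, $164,184.30):
Base rate for 82.01 is 4%.
Origin Illand qualifies under the Fenos–Illand agreement and 82.01 is covered: preferential rate Free applies instead.
The additional-duty order on 82.01 targets Ilay, not Illand; it does not apply.
Duty = $164,184.30 × 0% = $0.00.
Total = $3,111.97 + $73,892.96 + $8,590.40 + $0.00 = $85,595.33.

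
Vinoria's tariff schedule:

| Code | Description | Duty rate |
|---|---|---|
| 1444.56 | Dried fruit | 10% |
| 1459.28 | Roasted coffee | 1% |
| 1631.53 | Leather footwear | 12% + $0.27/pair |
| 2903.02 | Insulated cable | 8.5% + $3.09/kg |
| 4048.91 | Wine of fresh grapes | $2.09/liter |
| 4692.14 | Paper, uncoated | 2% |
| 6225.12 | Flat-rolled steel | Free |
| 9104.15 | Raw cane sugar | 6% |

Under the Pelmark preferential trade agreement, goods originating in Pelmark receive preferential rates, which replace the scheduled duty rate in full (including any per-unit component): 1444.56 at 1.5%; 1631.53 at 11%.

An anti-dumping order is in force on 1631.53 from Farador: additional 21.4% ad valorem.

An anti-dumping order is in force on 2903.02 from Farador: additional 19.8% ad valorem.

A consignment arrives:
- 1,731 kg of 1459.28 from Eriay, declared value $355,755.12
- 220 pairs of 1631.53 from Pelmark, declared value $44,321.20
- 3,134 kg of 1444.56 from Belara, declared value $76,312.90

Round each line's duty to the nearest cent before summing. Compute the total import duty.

$16,064.17

Line 1 (1459.28, Eriay, 1,731 kg, $355,755.12):
Base rate for 1459.28 is 1%.
Duty = $355,755.12 × 1% = $3,557.55.
Line 2 (1631.53, Pelmark, 220 pairs, $44,321.20):
Base rate for 1631.53 is 12% + $0.27/pair.
Origin Pelmark qualifies under the Vinoria–Pelmark agreement and 1631.53 is covered: preferential rate 11% applies instead.
The additional-duty order on 1631.53 targets Farador, not Pelmark; it does not apply.
Duty = $44,321.20 × 11% = $4,875.33.
Line 3 (1444.56, Belara, 3,134 kg, $76,312.90):
Base rate for 1444.56 is 10%.
1444.56 has an FTA preferential rate, but origin Belara is not Pelmark; base rate stands.
Duty = $76,312.90 × 10% = $7,631.29.
Total = $3,557.55 + $4,875.33 + $7,631.29 = $16,064.17.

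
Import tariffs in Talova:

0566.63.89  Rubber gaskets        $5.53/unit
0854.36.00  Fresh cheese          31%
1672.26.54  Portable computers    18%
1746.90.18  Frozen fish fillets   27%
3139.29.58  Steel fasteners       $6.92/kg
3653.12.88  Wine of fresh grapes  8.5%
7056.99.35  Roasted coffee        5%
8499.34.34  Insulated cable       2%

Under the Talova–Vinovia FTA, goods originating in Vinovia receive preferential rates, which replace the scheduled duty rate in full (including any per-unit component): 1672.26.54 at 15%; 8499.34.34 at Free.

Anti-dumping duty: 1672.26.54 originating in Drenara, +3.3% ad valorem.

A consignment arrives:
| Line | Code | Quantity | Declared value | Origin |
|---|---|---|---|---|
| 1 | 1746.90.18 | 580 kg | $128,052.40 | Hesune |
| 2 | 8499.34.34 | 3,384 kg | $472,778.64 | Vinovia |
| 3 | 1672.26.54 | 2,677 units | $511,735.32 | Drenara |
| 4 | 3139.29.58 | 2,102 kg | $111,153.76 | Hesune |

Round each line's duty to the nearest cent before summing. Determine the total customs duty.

Line 1 (1746.90.18, Hesune, 580 kg, $128,052.40):
Base rate for 1746.90.18 is 27%.
Duty = $128,052.40 × 27% = $34,574.15.
Line 2 (8499.34.34, Vinovia, 3,384 kg, $472,778.64):
Base rate for 8499.34.34 is 2%.
Origin Vinovia qualifies under the Talova–Vinovia agreement and 8499.34.34 is covered: preferential rate Free applies instead.
Duty = $472,778.64 × 0% = $0.00.
Line 3 (1672.26.54, Drenara, 2,677 units, $511,735.32):
Base rate for 1672.26.54 is 18%.
1672.26.54 has an FTA preferential rate, but origin Drenara is not Vinovia; base rate stands.
Additional duty on 1672.26.54 from Drenara: +3.3%. Applied ad valorem rate: 18% + 3.3% = 21.3%.
Duty = $511,735.32 × 21.3% = $108,999.62.
Line 4 (3139.29.58, Hesune, 2,102 kg, $111,153.76):
Base rate for 3139.29.58 is $6.92/kg.
Duty = 2,102 × $6.92 = $14,545.84.
Total = $34,574.15 + $0.00 + $108,999.62 + $14,545.84 = $158,119.61.

$158,119.61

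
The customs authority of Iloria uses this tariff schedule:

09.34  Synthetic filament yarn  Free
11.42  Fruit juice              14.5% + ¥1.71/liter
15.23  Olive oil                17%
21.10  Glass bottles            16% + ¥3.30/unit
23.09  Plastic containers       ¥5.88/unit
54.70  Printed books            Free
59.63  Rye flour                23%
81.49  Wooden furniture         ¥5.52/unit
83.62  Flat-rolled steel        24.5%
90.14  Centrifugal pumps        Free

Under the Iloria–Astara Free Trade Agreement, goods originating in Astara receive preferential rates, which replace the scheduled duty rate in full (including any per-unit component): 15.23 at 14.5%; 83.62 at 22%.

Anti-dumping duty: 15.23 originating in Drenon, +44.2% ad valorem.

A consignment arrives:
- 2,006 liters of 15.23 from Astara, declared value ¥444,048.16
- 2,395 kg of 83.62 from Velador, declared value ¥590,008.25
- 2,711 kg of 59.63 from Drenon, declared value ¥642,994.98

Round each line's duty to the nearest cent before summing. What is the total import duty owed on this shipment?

¥356,827.85

Line 1 (15.23, Astara, 2,006 liters, ¥444,048.16):
Base rate for 15.23 is 17%.
Origin Astara qualifies under the Iloria–Astara agreement and 15.23 is covered: preferential rate 14.5% applies instead.
The additional-duty order on 15.23 targets Drenon, not Astara; it does not apply.
Duty = ¥444,048.16 × 14.5% = ¥64,386.98.
Line 2 (83.62, Velador, 2,395 kg, ¥590,008.25):
Base rate for 83.62 is 24.5%.
83.62 has an FTA preferential rate, but origin Velador is not Astara; base rate stands.
Duty = ¥590,008.25 × 24.5% = ¥144,552.02.
Line 3 (59.63, Drenon, 2,711 kg, ¥642,994.98):
Base rate for 59.63 is 23%.
Duty = ¥642,994.98 × 23% = ¥147,888.85.
Total = ¥64,386.98 + ¥144,552.02 + ¥147,888.85 = ¥356,827.85.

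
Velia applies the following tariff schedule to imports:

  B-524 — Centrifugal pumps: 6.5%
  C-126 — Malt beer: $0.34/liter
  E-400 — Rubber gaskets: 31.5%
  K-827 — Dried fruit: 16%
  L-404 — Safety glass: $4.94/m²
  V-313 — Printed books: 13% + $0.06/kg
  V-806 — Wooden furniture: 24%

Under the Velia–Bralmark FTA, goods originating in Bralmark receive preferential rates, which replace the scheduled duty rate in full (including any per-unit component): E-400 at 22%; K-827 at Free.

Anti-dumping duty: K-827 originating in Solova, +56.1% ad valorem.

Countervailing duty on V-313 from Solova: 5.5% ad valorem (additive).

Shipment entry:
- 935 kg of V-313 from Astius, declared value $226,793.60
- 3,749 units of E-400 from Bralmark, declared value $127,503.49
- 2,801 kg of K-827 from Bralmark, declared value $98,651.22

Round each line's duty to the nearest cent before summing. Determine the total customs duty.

$57,590.04

Line 1 (V-313, Astius, 935 kg, $226,793.60):
Base rate for V-313 is 13% + $0.06/kg.
The additional-duty order on V-313 targets Solova, not Astius; it does not apply.
Duty = $226,793.60 × 13% + 935 × $0.06 = $29,539.27.
Line 2 (E-400, Bralmark, 3,749 units, $127,503.49):
Base rate for E-400 is 31.5%.
Origin Bralmark qualifies under the Velia–Bralmark agreement and E-400 is covered: preferential rate 22% applies instead.
Duty = $127,503.49 × 22% = $28,050.77.
Line 3 (K-827, Bralmark, 2,801 kg, $98,651.22):
Base rate for K-827 is 16%.
Origin Bralmark qualifies under the Velia–Bralmark agreement and K-827 is covered: preferential rate Free applies instead.
The additional-duty order on K-827 targets Solova, not Bralmark; it does not apply.
Duty = $98,651.22 × 0% = $0.00.
Total = $29,539.27 + $28,050.77 + $0.00 = $57,590.04.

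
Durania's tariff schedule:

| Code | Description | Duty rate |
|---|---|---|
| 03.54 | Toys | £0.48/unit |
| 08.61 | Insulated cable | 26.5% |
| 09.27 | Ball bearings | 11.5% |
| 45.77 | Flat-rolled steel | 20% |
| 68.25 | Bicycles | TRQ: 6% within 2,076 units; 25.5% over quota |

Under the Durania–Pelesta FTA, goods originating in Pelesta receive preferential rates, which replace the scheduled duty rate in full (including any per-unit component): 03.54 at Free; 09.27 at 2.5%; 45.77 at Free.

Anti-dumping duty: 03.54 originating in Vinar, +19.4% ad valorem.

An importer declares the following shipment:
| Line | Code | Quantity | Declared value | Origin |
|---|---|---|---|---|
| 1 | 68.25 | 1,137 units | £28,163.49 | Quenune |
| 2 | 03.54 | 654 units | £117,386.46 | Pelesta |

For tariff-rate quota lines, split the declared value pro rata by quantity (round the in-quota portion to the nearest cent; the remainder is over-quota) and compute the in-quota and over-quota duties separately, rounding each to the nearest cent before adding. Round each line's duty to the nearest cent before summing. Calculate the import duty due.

Line 1 (68.25, Quenune, 1,137 units, £28,163.49):
Code 68.25 is under a tariff-rate quota (threshold 2,076 units). Quantity 1,137 units is within the quota, so the in-quota rate 6% applies to the full value.
Duty = £28,163.49 × 6% = £1,689.81.
Line 2 (03.54, Pelesta, 654 units, £117,386.46):
Base rate for 03.54 is £0.48/unit.
Origin Pelesta qualifies under the Durania–Pelesta agreement and 03.54 is covered: preferential rate Free applies instead.
The additional-duty order on 03.54 targets Vinar, not Pelesta; it does not apply.
Duty = £117,386.46 × 0% = £0.00.
Total = £1,689.81 + £0.00 = £1,689.81.

£1,689.81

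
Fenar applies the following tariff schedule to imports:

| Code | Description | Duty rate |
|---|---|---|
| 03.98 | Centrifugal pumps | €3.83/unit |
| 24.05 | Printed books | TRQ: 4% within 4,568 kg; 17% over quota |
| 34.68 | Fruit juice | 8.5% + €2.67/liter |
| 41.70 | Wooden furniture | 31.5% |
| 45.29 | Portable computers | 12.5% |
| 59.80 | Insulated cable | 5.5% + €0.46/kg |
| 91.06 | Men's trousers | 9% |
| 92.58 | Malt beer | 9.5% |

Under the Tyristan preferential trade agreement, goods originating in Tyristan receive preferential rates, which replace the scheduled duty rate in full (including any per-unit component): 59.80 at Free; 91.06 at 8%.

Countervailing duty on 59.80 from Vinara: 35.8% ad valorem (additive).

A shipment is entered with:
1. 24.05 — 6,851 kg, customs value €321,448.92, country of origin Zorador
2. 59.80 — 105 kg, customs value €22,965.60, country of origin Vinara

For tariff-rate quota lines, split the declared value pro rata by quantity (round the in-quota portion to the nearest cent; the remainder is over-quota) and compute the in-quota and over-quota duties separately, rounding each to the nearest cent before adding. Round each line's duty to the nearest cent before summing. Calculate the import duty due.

Line 1 (24.05, Zorador, 6,851 kg, €321,448.92):
Code 24.05 is under a tariff-rate quota (threshold 4,568 kg). In-quota: 4,568 kg at 4%; over-quota: 2,283 kg at 17%.
Pro-rata value split: in-quota = €321,448.92 × 4,568/6,851 = €214,330.56; over-quota = €321,448.92 − €214,330.56 = €107,118.36.
In-quota duty = €214,330.56 × 4% = €8,573.22. Over-quota duty = €107,118.36 × 17% = €18,210.12.
Line duty = €8,573.22 + €18,210.12 = €26,783.34.
Line 2 (59.80, Vinara, 105 kg, €22,965.60):
Base rate for 59.80 is 5.5% + €0.46/kg.
59.80 has an FTA preferential rate, but origin Vinara is not Tyristan; base rate stands.
Additional duty on 59.80 from Vinara: +35.8%. Applied ad valorem rate: 5.5% + 35.8% = 41.3%.
Duty = €22,965.60 × 41.3% + 105 × €0.46 = €9,533.09.
Total = €26,783.34 + €9,533.09 = €36,316.43.

€36,316.43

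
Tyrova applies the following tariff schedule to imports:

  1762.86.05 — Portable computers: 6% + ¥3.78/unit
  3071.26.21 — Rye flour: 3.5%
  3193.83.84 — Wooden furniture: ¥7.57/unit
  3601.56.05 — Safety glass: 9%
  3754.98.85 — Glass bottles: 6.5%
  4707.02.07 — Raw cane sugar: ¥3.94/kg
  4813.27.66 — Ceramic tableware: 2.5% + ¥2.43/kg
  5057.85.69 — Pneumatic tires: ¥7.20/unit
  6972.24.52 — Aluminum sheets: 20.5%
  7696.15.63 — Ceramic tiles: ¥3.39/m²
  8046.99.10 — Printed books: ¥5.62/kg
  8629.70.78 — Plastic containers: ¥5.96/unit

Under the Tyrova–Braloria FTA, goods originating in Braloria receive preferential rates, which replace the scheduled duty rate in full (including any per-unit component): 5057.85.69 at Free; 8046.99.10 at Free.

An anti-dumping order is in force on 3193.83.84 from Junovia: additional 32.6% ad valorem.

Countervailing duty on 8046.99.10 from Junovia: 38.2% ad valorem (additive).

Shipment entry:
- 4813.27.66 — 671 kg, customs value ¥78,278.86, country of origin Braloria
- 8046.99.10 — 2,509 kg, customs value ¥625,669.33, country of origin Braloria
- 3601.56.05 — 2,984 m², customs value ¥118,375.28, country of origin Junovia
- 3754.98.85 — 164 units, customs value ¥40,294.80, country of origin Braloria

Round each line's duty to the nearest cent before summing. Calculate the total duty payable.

¥16,860.44

Line 1 (4813.27.66, Braloria, 671 kg, ¥78,278.86):
Base rate for 4813.27.66 is 2.5% + ¥2.43/kg.
Origin Braloria is the FTA partner but 4813.27.66 is not on the preference list; base rate stands.
Duty = ¥78,278.86 × 2.5% + 671 × ¥2.43 = ¥3,587.50.
Line 2 (8046.99.10, Braloria, 2,509 kg, ¥625,669.33):
Base rate for 8046.99.10 is ¥5.62/kg.
Origin Braloria qualifies under the Tyrova–Braloria agreement and 8046.99.10 is covered: preferential rate Free applies instead.
The additional-duty order on 8046.99.10 targets Junovia, not Braloria; it does not apply.
Duty = ¥625,669.33 × 0% = ¥0.00.
Line 3 (3601.56.05, Junovia, 2,984 m², ¥118,375.28):
Base rate for 3601.56.05 is 9%.
Duty = ¥118,375.28 × 9% = ¥10,653.78.
Line 4 (3754.98.85, Braloria, 164 units, ¥40,294.80):
Base rate for 3754.98.85 is 6.5%.
Origin Braloria is the FTA partner but 3754.98.85 is not on the preference list; base rate stands.
Duty = ¥40,294.80 × 6.5% = ¥2,619.16.
Total = ¥3,587.50 + ¥0.00 + ¥10,653.78 + ¥2,619.16 = ¥16,860.44.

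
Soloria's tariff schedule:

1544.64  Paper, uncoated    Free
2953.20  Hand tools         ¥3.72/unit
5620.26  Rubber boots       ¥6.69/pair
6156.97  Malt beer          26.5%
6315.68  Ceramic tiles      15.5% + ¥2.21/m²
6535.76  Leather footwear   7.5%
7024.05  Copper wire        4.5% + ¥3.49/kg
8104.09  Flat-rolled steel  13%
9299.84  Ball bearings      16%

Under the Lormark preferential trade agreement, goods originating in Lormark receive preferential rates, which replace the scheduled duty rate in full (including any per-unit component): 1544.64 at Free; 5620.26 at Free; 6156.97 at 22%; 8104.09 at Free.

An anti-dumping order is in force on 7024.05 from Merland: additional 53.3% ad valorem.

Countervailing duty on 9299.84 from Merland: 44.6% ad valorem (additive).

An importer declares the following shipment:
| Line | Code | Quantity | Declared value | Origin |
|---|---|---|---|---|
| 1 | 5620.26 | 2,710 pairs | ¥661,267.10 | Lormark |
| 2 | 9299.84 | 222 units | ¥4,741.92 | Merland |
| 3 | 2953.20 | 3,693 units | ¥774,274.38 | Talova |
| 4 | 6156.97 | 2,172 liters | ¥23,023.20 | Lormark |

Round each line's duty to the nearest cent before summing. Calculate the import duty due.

Line 1 (5620.26, Lormark, 2,710 pairs, ¥661,267.10):
Base rate for 5620.26 is ¥6.69/pair.
Origin Lormark qualifies under the Soloria–Lormark agreement and 5620.26 is covered: preferential rate Free applies instead.
Duty = ¥661,267.10 × 0% = ¥0.00.
Line 2 (9299.84, Merland, 222 units, ¥4,741.92):
Base rate for 9299.84 is 16%.
Additional duty on 9299.84 from Merland: +44.6%. Applied ad valorem rate: 16% + 44.6% = 60.6%.
Duty = ¥4,741.92 × 60.6% = ¥2,873.60.
Line 3 (2953.20, Talova, 3,693 units, ¥774,274.38):
Base rate for 2953.20 is ¥3.72/unit.
Duty = 3,693 × ¥3.72 = ¥13,737.96.
Line 4 (6156.97, Lormark, 2,172 liters, ¥23,023.20):
Base rate for 6156.97 is 26.5%.
Origin Lormark qualifies under the Soloria–Lormark agreement and 6156.97 is covered: preferential rate 22% applies instead.
Duty = ¥23,023.20 × 22% = ¥5,065.10.
Total = ¥0.00 + ¥2,873.60 + ¥13,737.96 + ¥5,065.10 = ¥21,676.66.

¥21,676.66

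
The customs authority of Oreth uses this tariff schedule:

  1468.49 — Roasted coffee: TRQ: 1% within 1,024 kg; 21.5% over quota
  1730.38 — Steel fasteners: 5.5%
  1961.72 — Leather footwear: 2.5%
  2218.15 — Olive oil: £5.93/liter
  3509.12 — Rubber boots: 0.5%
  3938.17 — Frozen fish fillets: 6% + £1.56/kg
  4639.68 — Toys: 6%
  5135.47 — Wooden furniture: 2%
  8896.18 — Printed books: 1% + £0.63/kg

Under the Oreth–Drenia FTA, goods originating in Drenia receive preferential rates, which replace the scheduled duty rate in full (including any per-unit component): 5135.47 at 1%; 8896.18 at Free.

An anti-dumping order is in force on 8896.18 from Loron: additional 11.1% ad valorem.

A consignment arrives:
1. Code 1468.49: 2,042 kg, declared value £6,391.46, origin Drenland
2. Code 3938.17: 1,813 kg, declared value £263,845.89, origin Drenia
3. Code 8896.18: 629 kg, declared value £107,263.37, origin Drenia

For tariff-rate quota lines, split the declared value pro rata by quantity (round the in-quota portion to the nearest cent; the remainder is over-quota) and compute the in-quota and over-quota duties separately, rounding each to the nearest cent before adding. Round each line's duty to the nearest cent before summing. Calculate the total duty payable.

£19,376.14

Line 1 (1468.49, Drenland, 2,042 kg, £6,391.46):
Code 1468.49 is under a tariff-rate quota (threshold 1,024 kg). In-quota: 1,024 kg at 1%; over-quota: 1,018 kg at 21.5%.
Pro-rata value split: in-quota = £6,391.46 × 1,024/2,042 = £3,205.12; over-quota = £6,391.46 − £3,205.12 = £3,186.34.
In-quota duty = £3,205.12 × 1% = £32.05. Over-quota duty = £3,186.34 × 21.5% = £685.06.
Line duty = £32.05 + £685.06 = £717.11.
Line 2 (3938.17, Drenia, 1,813 kg, £263,845.89):
Base rate for 3938.17 is 6% + £1.56/kg.
Origin Drenia is the FTA partner but 3938.17 is not on the preference list; base rate stands.
Duty = £263,845.89 × 6% + 1,813 × £1.56 = £18,659.03.
Line 3 (8896.18, Drenia, 629 kg, £107,263.37):
Base rate for 8896.18 is 1% + £0.63/kg.
Origin Drenia qualifies under the Oreth–Drenia agreement and 8896.18 is covered: preferential rate Free applies instead.
The additional-duty order on 8896.18 targets Loron, not Drenia; it does not apply.
Duty = £107,263.37 × 0% = £0.00.
Total = £717.11 + £18,659.03 + £0.00 = £19,376.14.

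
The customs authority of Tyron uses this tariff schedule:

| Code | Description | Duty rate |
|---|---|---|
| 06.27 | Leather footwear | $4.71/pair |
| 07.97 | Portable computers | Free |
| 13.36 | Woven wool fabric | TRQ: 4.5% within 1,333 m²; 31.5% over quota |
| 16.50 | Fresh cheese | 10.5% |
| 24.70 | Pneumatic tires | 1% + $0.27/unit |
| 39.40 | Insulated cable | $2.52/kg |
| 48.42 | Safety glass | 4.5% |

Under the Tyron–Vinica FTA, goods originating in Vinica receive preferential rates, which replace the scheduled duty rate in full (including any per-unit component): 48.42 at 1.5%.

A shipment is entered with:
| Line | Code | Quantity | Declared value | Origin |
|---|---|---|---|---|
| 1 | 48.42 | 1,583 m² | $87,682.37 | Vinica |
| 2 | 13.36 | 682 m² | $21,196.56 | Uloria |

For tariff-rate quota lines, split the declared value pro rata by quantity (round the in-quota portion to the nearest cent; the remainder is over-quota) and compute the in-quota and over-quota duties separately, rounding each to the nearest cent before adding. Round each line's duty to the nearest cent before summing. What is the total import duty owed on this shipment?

Line 1 (48.42, Vinica, 1,583 m², $87,682.37):
Base rate for 48.42 is 4.5%.
Origin Vinica qualifies under the Tyron–Vinica agreement and 48.42 is covered: preferential rate 1.5% applies instead.
Duty = $87,682.37 × 1.5% = $1,315.24.
Line 2 (13.36, Uloria, 682 m², $21,196.56):
Code 13.36 is under a tariff-rate quota (threshold 1,333 m²). Quantity 682 m² is within the quota, so the in-quota rate 4.5% applies to the full value.
Duty = $21,196.56 × 4.5% = $953.85.
Total = $1,315.24 + $953.85 = $2,269.09.

$2,269.09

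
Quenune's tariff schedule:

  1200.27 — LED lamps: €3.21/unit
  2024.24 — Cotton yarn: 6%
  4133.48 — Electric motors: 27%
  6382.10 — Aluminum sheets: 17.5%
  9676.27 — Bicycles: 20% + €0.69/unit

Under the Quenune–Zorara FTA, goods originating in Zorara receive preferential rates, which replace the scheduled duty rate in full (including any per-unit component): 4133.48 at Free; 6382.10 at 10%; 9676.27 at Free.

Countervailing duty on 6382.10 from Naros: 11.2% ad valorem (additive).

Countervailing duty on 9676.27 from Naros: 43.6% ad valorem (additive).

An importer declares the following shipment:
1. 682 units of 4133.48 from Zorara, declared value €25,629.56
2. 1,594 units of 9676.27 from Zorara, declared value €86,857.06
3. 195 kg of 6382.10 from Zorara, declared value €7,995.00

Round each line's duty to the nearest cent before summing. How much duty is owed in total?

€799.50

Line 1 (4133.48, Zorara, 682 units, €25,629.56):
Base rate for 4133.48 is 27%.
Origin Zorara qualifies under the Quenune–Zorara agreement and 4133.48 is covered: preferential rate Free applies instead.
Duty = €25,629.56 × 0% = €0.00.
Line 2 (9676.27, Zorara, 1,594 units, €86,857.06):
Base rate for 9676.27 is 20% + €0.69/unit.
Origin Zorara qualifies under the Quenune–Zorara agreement and 9676.27 is covered: preferential rate Free applies instead.
The additional-duty order on 9676.27 targets Naros, not Zorara; it does not apply.
Duty = €86,857.06 × 0% = €0.00.
Line 3 (6382.10, Zorara, 195 kg, €7,995.00):
Base rate for 6382.10 is 17.5%.
Origin Zorara qualifies under the Quenune–Zorara agreement and 6382.10 is covered: preferential rate 10% applies instead.
The additional-duty order on 6382.10 targets Naros, not Zorara; it does not apply.
Duty = €7,995.00 × 10% = €799.50.
Total = €0.00 + €0.00 + €799.50 = €799.50.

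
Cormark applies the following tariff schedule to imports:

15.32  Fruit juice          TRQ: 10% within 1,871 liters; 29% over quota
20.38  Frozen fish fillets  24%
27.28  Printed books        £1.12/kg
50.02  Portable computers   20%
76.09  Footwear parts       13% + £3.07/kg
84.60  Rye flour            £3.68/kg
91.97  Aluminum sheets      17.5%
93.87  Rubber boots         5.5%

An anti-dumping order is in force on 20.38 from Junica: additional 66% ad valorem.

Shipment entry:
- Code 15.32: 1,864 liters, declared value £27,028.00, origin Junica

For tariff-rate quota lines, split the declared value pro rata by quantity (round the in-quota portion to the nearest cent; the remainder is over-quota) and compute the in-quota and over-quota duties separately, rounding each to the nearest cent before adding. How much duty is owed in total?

£2,702.80

Line 1 (15.32, Junica, 1,864 liters, £27,028.00):
Code 15.32 is under a tariff-rate quota (threshold 1,871 liters). Quantity 1,864 liters is within the quota, so the in-quota rate 10% applies to the full value.
Duty = £27,028.00 × 10% = £2,702.80.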